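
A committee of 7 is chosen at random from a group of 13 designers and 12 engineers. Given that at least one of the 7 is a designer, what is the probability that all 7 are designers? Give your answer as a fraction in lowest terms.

Work in counts. Selections with at least one designer: C(25,7) − C(12,7) = 480700 − 792 = 479908.
Of those, selections where all 7 are designers: C(13,7) = 1716.
Conditional probability = 1716/479908 = 3/839.

3/839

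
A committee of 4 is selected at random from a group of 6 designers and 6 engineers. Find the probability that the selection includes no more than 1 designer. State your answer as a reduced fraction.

Total selections: C(12,4) = 495.
Favorable selections (no more than 1 designer): C(6,0)·C(6,4) + C(6,1)·C(6,3) = 15 + 120 = 135.
Probability = 135/495 = 3/11.

3/11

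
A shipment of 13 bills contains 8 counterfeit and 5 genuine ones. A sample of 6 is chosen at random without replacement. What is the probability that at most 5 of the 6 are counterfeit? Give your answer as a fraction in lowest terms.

Total selections: C(13,6) = 1716.
The complement is exactly 6 counterfeit: C(8,6)·C(5,0) = 28.
Probability = 1 − 28/1716 = 1688/1716 = 422/429.

422/429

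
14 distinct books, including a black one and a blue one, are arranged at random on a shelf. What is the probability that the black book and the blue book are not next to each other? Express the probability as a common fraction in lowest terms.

6/7

There are 14! = 87178291200 arrangements.
Arrangements with the black book and the blue book adjacent: 2·13! = 12454041600.
So not adjacent: 87178291200 − 12454041600 = 74724249600, probability 74724249600/87178291200 = 6/7.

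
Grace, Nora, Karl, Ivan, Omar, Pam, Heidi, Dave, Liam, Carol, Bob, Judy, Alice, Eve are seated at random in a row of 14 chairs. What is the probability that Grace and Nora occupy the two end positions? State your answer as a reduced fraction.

1/91

There are 14! = 87178291200 arrangements.
Place Grace and Nora at the ends in 2 ways, arrange the remaining 12 in 12! = 479001600 ways: 2·479001600 = 958003200.
Probability = 958003200/87178291200 = 1/91.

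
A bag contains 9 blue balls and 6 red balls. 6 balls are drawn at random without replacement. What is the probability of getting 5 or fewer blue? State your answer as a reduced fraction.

There are C(15,6) = 5005 ways to choose the 6.
The complement is exactly 6 blue: C(9,6)·C(6,0) = 84.
Probability = 1 − 84/5005 = 4921/5005 = 703/715.

703/715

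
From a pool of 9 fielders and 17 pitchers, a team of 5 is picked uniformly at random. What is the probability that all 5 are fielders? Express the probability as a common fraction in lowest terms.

63/32890

There are C(26,5) = 65780 possible selections.
Selections with all fielders: C(9,5) = 126.
Probability = 126/65780 = 63/32890.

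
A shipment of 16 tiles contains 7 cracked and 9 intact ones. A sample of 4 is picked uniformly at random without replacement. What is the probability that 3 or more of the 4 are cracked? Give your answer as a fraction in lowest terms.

There are C(16,4) = 1820 ways to choose the 4.
Favorable selections (3 or more cracked): C(7,3)·C(9,1) + C(7,4)·C(9,0) = 315 + 35 = 350.
Probability = 350/1820 = 5/26.

5/26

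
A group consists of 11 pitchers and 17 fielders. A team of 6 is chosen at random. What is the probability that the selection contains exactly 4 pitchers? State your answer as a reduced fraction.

The sample space is all 6-subsets of the 28: C(28,6) = 376740.
Selections with exactly 4 pitchers: choose 4 of the 11 pitchers and 2 of the 17 fielders, C(11,4)·C(17,2) = 330·136 = 44880.
Probability = 44880/376740 = 748/6279.

748/6279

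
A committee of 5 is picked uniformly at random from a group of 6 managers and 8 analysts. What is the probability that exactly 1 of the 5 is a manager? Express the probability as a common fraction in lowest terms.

30/143

There are C(14,5) = 2002 ways to choose 5 from 14.
Selections with exactly 1 manager: choose 1 of the 6 managers and 4 of the 8 analysts, C(6,1)·C(8,4) = 6·70 = 420.
Probability = 420/2002 = 30/143.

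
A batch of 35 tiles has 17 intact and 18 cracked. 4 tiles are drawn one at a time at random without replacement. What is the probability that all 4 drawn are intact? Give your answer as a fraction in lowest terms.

Multiply the conditional probabilities at each draw: 17/35 · 16/34 · 15/33 · 14/32 = 57120/1256640 = 1/22.

1/22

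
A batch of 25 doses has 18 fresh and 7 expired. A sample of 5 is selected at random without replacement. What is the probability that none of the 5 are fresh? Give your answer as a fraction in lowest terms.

1/2530

There are C(25,5) = 53130 possible selections.
Selections with no fresh (all expired): C(7,5) = 21.
Probability = 21/53130 = 1/2530.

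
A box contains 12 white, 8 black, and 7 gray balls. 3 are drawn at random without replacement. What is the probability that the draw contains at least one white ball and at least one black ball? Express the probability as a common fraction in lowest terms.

There are C(27,3) = 2925 possible draws.
By inclusion-exclusion on the complements, draws missing all white or all black: C(15,3) + C(19,3) − C(7,3) = 455 + 969 − 35 = 1389.
So draws with at least one of each: 2925 − 1389 = 1536, probability 1536/2925 = 512/975.

512/975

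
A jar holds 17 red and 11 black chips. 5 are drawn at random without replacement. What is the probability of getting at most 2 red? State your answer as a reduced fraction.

132/455

There are C(28,5) = 98280 ways to choose the 5.
Favorable selections (at most 2 red): C(17,0)·C(11,5) + C(17,1)·C(11,4) + C(17,2)·C(11,3) = 462 + 5610 + 22440 = 28512.
Probability = 28512/98280 = 132/455.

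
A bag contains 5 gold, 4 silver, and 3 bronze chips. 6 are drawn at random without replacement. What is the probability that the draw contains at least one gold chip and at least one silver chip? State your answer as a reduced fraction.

127/132

There are C(12,6) = 924 possible draws.
By inclusion-exclusion on the complements, draws missing all gold or all silver: C(7,6) + C(8,6) − C(3,6) = 7 + 28 − 0 = 35.
So draws with at least one of each: 924 − 35 = 889, probability 889/924 = 127/132.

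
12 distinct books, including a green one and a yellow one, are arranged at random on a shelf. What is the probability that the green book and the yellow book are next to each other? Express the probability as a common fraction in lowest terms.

There are 12! = 479001600 arrangements.
Treat the green book and the yellow book as a block: 11! arrangements of the blocks × 2 orders within the block = 2·39916800 = 79833600.
Probability = 79833600/479001600 = 1/6.

1/6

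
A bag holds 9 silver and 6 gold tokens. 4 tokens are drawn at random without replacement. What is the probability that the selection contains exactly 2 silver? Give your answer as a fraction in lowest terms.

Total number of selections: C(15,4) = 1365.
Selections with exactly 2 silver: choose 2 of the 9 silver and 2 of the 6 gold, C(9,2)·C(6,2) = 36·15 = 540.
Probability = 540/1365 = 36/91.

36/91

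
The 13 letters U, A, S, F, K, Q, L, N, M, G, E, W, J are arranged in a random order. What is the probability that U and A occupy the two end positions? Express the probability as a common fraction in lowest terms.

1/78

There are 13! = 6227020800 arrangements.
Place U and A at the ends in 2 ways, arrange the remaining 11 in 11! = 39916800 ways: 2·39916800 = 79833600.
Probability = 79833600/6227020800 = 1/78.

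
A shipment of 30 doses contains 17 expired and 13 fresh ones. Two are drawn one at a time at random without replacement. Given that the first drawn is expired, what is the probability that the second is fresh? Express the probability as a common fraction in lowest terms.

13/29

After removing one expired, 29 remain: 16 expired and 13 fresh.
So the probability the next is fresh is 13/29.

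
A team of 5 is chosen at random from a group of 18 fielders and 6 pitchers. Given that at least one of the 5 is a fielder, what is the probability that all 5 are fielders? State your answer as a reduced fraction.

476/2361

Work in counts. Selections with at least one fielder: C(24,5) − C(6,5) = 42504 − 6 = 42498.
Of those, selections where all 5 are fielders: C(18,5) = 8568.
Conditional probability = 8568/42498 = 476/2361.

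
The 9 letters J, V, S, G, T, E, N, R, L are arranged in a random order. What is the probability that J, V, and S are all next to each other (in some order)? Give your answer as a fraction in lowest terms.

There are 9! = 362880 arrangements.
Treat the three as one block: 7! placements × 3! orders within the block = 5040·6 = 30240.
Probability = 30240/362880 = 1/12.

1/12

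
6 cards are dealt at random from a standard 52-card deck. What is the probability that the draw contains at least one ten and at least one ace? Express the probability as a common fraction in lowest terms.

There are C(52,6) = 20358520 possible draws.
By inclusion-exclusion on the complements, draws missing all tens or all aces: C(48,6) + C(48,6) − C(44,6) = 12271512 + 12271512 − 7059052 = 17483972.
So draws with at least one of each: 20358520 − 17483972 = 2874548, probability 2874548/20358520 = 718637/5089630.

718637/5089630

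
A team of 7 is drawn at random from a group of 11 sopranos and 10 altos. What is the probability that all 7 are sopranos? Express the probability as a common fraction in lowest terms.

11/3876

There are C(21,7) = 116280 possible selections.
Selections with all sopranos: C(11,7) = 330.
Probability = 330/116280 = 11/3876.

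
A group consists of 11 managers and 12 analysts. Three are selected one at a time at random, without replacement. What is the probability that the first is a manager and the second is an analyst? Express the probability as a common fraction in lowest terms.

Multiply the conditional probabilities at each draw: 11/23 · 12/22 = 132/506 = 6/23.

6/23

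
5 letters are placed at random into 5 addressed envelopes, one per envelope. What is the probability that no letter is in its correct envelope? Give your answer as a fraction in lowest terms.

There are 5! = 120 assignments.
By inclusion-exclusion, assignments with no fixed points: C(5,0)·5! − C(5,1)·4! + C(5,2)·3! − C(5,3)·2! + C(5,4)·1! − C(5,5)·0! = 44.
Probability = 44/120 = 11/30.

11/30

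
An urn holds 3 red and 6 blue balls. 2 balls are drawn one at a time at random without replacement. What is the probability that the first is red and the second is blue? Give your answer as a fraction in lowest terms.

1/4

Multiply the conditional probabilities at each draw: 3/9 · 6/8 = 18/72 = 1/4.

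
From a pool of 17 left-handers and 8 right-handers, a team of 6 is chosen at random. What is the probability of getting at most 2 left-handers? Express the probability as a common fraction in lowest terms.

There are C(25,6) = 177100 ways to choose the 6.
Favorable selections (at most 2 left-handers): C(17,0)·C(8,6) + C(17,1)·C(8,5) + C(17,2)·C(8,4) = 28 + 952 + 9520 = 10500.
Probability = 10500/177100 = 15/253.

15/253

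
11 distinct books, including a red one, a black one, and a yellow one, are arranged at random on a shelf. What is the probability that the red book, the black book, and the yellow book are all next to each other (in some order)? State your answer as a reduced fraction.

3/55

There are 11! = 39916800 arrangements.
Treat the three as one block: 9! placements × 3! orders within the block = 362880·6 = 2177280.
Probability = 2177280/39916800 = 3/55.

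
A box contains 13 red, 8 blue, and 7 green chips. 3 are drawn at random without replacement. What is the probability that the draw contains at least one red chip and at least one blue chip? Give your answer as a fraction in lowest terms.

There are C(28,3) = 3276 possible draws.
By inclusion-exclusion on the complements, draws missing all red or all blue: C(15,3) + C(20,3) − C(7,3) = 455 + 1140 − 35 = 1560.
So draws with at least one of each: 3276 − 1560 = 1716, probability 1716/3276 = 11/21.

11/21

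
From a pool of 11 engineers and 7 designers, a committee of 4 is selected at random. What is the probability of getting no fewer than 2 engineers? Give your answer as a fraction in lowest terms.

Total selections: C(18,4) = 3060.
Count the complement (fewer than 2 engineers): C(11,0)·C(7,4) + C(11,1)·C(7,3) = 35 + 385 = 420.
Probability = 1 − 420/3060 = 2640/3060 = 44/51.

44/51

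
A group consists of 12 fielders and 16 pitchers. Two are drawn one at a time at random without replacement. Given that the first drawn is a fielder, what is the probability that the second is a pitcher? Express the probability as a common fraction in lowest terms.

16/27

After removing one fielder, 27 remain: 11 fielders and 16 pitchers.
So the probability the next is a pitcher is 16/27.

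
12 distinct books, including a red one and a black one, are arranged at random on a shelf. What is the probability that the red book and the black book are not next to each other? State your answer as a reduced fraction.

There are 12! = 479001600 arrangements.
Arrangements with the red book and the black book adjacent: 2·11! = 79833600.
So not adjacent: 479001600 − 79833600 = 399168000, probability 399168000/479001600 = 5/6.

5/6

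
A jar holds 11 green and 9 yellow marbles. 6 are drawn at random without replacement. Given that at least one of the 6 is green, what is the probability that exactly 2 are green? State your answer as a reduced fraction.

105/586

Work in counts. Selections with at least one green: C(20,6) − C(9,6) = 38760 − 84 = 38676.
Of those, selections where exactly 2 are green: C(11,2)·C(9,4) = 55·126 = 6930.
Conditional probability = 6930/38676 = 105/586.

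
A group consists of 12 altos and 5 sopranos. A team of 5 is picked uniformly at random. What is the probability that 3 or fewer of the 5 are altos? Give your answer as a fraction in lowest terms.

2921/6188

There are C(17,5) = 6188 ways to choose the 5.
Favorable selections (3 or fewer altos): C(12,0)·C(5,5) + C(12,1)·C(5,4) + C(12,2)·C(5,3) + C(12,3)·C(5,2) = 1 + 60 + 660 + 2200 = 2921.
Probability = 2921/6188.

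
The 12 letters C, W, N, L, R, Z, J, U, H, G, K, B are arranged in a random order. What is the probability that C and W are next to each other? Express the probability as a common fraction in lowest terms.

There are 12! = 479001600 arrangements.
Treat C and W as a block: 11! arrangements of the blocks × 2 orders within the block = 2·39916800 = 79833600.
Probability = 79833600/479001600 = 1/6.

1/6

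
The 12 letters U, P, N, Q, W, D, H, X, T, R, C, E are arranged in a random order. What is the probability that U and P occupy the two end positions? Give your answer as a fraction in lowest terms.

There are 12! = 479001600 arrangements.
Place U and P at the ends in 2 ways, arrange the remaining 10 in 10! = 3628800 ways: 2·3628800 = 7257600.
Probability = 7257600/479001600 = 1/66.

1/66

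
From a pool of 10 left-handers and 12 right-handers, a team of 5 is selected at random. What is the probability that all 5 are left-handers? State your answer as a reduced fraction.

There are C(22,5) = 26334 possible selections.
Selections with all left-handers: C(10,5) = 252.
Probability = 252/26334 = 2/209.

2/209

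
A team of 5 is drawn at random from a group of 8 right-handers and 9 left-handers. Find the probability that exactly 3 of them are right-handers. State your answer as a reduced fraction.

72/221

Total number of selections: C(17,5) = 6188.
Selections with exactly 3 right-handers: choose 3 of the 8 right-handers and 2 of the 9 left-handers, C(8,3)·C(9,2) = 56·36 = 2016.
Probability = 2016/6188 = 72/221.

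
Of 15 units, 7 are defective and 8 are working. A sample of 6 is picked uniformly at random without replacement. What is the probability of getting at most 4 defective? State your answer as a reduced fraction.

Total selections: C(15,6) = 5005.
Count the complement (more than 4 defective): C(7,5)·C(8,1) + C(7,6)·C(8,0) = 168 + 7 = 175.
Probability = 1 − 175/5005 = 4830/5005 = 138/143.

138/143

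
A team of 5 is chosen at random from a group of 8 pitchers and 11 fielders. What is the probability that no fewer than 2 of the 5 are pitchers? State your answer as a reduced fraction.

There are C(19,5) = 11628 ways to choose the 5.
Count the complement (fewer than 2 pitchers): C(8,0)·C(11,5) + C(8,1)·C(11,4) = 462 + 2640 = 3102.
Probability = 1 − 3102/11628 = 8526/11628 = 1421/1938.

1421/1938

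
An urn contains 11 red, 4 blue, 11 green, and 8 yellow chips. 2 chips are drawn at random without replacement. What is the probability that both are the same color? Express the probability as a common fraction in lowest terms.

There are C(34,2) = 561 ways to draw 2 chips.
All same color: C(11,2) + C(4,2) + C(11,2) + C(8,2) = 55 + 6 + 55 + 28 = 144.
Probability = 144/561 = 48/187.

48/187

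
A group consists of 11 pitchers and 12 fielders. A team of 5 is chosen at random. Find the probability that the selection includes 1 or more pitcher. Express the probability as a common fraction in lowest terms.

There are C(23,5) = 33649 ways to choose the 5.
The complement is all 5 are fielders: C(12,5) = 792.
Probability = 1 − 792/33649 = 32857/33649 = 2987/3059.

2987/3059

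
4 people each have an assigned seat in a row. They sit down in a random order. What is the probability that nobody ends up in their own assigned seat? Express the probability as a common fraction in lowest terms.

3/8

There are 4! = 24 seatings.
By inclusion-exclusion, seatings with no fixed points: C(4,0)·4! − C(4,1)·3! + C(4,2)·2! − C(4,3)·1! + C(4,4)·0! = 9.
Probability = 9/24 = 3/8.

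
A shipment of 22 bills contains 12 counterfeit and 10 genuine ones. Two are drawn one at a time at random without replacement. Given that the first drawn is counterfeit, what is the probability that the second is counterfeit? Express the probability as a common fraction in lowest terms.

11/21

After removing one counterfeit, 21 remain: 11 counterfeit and 10 genuine.
So the probability the next is counterfeit is 11/21.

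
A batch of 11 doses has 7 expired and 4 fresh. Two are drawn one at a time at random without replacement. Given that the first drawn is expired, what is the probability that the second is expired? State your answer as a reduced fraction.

After removing one expired, 10 remain: 6 expired and 4 fresh.
So the probability the next is expired is 6/10 = 3/5.

3/5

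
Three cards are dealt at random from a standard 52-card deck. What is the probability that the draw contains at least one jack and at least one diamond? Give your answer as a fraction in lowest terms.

There are C(52,3) = 22100 possible draws.
By inclusion-exclusion on the complements, draws missing all jacks or all diamonds: C(48,3) + C(39,3) − C(36,3) = 17296 + 9139 − 7140 = 19295.
So draws with at least one of each: 22100 − 19295 = 2805, probability 2805/22100 = 33/260.

33/260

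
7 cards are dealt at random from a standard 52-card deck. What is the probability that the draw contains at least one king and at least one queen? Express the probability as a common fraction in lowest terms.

3105873/16723070

There are C(52,7) = 133784560 possible draws.
By inclusion-exclusion on the complements, draws missing all kings or all queens: C(48,7) + C(48,7) − C(44,7) = 73629072 + 73629072 − 38320568 = 108937576.
So draws with at least one of each: 133784560 − 108937576 = 24846984, probability 24846984/133784560 = 3105873/16723070.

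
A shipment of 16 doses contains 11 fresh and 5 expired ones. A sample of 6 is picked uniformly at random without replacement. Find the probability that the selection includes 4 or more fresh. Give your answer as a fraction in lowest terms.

69/91

There are C(16,6) = 8008 ways to choose the 6.
Favorable selections (4 or more fresh): C(11,4)·C(5,2) + C(11,5)·C(5,1) + C(11,6)·C(5,0) = 3300 + 2310 + 462 = 6072.
Probability = 6072/8008 = 69/91.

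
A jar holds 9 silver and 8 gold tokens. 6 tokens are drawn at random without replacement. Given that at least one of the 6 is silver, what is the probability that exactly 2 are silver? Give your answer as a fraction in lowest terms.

10/49

Work in counts. Selections with at least one silver: C(17,6) − C(8,6) = 12376 − 28 = 12348.
Of those, selections where exactly 2 are silver: C(9,2)·C(8,4) = 36·70 = 2520.
Conditional probability = 2520/12348 = 10/49.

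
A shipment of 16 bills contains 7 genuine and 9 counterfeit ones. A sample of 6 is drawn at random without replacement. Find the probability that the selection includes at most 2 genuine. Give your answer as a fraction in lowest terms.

129/286

Total selections: C(16,6) = 8008.
Favorable selections (at most 2 genuine): C(7,0)·C(9,6) + C(7,1)·C(9,5) + C(7,2)·C(9,4) = 84 + 882 + 2646 = 3612.
Probability = 3612/8008 = 129/286.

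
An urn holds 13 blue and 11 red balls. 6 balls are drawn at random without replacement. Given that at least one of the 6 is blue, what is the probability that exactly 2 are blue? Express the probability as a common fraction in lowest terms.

Work in counts. Selections with at least one blue: C(24,6) − C(11,6) = 134596 − 462 = 134134.
Of those, selections where exactly 2 are blue: C(13,2)·C(11,4) = 78·330 = 25740.
Conditional probability = 25740/134134 = 90/469.

90/469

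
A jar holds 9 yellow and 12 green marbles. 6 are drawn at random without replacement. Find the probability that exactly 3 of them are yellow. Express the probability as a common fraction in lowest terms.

110/323

There are C(21,6) = 54264 ways to choose 6 from 21.
Selections with exactly 3 yellow: choose 3 of the 9 yellow and 3 of the 12 green, C(9,3)·C(12,3) = 84·220 = 18480.
Probability = 18480/54264 = 110/323.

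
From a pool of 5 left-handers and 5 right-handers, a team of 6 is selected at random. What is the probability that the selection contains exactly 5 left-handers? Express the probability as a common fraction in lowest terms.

There are C(10,6) = 210 ways to choose 6 from 10.
Selections with exactly 5 left-handers: choose 5 of the 5 left-handers and 1 of the 5 right-handers, C(5,5)·C(5,1) = 1·5 = 5.
Probability = 5/210 = 1/42.

1/42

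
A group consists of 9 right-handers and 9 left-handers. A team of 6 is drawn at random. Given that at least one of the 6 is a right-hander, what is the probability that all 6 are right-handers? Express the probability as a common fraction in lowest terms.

Work in counts. Selections with at least one right-hander: C(18,6) − C(9,6) = 18564 − 84 = 18480.
Of those, selections where all 6 are right-handers: C(9,6) = 84.
Conditional probability = 84/18480 = 1/220.

1/220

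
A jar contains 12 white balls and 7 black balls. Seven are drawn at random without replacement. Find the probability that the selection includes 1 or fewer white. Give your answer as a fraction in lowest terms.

5/2964

There are C(19,7) = 50388 ways to choose the 7.
Favorable selections (1 or fewer white): C(12,0)·C(7,7) + C(12,1)·C(7,6) = 1 + 84 = 85.
Probability = 85/50388 = 5/2964.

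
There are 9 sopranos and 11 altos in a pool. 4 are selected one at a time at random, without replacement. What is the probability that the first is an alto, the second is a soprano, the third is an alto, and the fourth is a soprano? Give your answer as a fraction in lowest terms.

Multiply the conditional probabilities at each draw: 11/20 · 9/19 · 10/18 · 8/17 = 7920/116280 = 22/323.

22/323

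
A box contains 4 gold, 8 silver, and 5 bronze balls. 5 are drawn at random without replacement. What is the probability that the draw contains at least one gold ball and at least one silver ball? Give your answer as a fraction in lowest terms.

1194/1547

There are C(17,5) = 6188 possible draws.
By inclusion-exclusion on the complements, draws missing all gold or all silver: C(13,5) + C(9,5) − C(5,5) = 1287 + 126 − 1 = 1412.
So draws with at least one of each: 6188 − 1412 = 4776, probability 4776/6188 = 1194/1547.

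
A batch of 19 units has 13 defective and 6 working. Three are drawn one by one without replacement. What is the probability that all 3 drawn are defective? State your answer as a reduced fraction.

Multiply the conditional probabilities at each draw: 13/19 · 12/18 · 11/17 = 1716/5814 = 286/969.

286/969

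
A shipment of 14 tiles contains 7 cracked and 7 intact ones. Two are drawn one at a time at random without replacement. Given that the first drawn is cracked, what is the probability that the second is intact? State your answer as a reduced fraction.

7/13

After removing one cracked, 13 remain: 6 cracked and 7 intact.
So the probability the next is intact is 7/13.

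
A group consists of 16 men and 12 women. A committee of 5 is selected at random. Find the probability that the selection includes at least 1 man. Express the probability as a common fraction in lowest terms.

There are C(28,5) = 98280 ways to choose the 5.
Favorable selections (at least 1 man): C(16,1)·C(12,4) + C(16,2)·C(12,3) + C(16,3)·C(12,2) + C(16,4)·C(12,1) + C(16,5)·C(12,0) = 7920 + 26400 + 36960 + 21840 + 4368 = 97488.
Probability = 97488/98280 = 1354/1365.

1354/1365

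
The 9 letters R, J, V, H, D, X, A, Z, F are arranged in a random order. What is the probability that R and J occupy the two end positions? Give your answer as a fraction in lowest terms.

1/36

There are 9! = 362880 arrangements.
Place R and J at the ends in 2 ways, arrange the remaining 7 in 7! = 5040 ways: 2·5040 = 10080.
Probability = 10080/362880 = 1/36.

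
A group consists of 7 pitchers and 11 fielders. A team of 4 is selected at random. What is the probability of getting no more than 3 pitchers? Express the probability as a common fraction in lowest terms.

605/612

There are C(18,4) = 3060 ways to choose the 4.
The complement is exactly 4 pitchers: C(7,4)·C(11,0) = 35.
Probability = 1 − 35/3060 = 3025/3060 = 605/612.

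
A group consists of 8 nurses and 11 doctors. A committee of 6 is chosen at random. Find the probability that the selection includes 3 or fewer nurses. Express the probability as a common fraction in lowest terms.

539/646

Total selections: C(19,6) = 27132.
Count the complement (more than 3 nurses): C(8,4)·C(11,2) + C(8,5)·C(11,1) + C(8,6)·C(11,0) = 3850 + 616 + 28 = 4494.
Probability = 1 − 4494/27132 = 22638/27132 = 539/646.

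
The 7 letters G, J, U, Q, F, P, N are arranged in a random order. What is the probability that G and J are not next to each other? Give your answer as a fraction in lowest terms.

There are 7! = 5040 arrangements.
Arrangements with G and J adjacent: 2·6! = 1440.
So not adjacent: 5040 − 1440 = 3600, probability 3600/5040 = 5/7.

5/7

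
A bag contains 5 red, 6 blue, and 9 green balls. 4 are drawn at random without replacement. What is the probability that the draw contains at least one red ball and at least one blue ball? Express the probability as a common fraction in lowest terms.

There are C(20,4) = 4845 possible draws.
By inclusion-exclusion on the complements, draws missing all red or all blue: C(15,4) + C(14,4) − C(9,4) = 1365 + 1001 − 126 = 2240.
So draws with at least one of each: 4845 − 2240 = 2605, probability 2605/4845 = 521/969.

521/969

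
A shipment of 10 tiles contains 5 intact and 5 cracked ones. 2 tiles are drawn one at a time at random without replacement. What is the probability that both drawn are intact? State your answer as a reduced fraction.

2/9

Multiply the conditional probabilities at each draw: 5/10 · 4/9 = 20/90 = 2/9.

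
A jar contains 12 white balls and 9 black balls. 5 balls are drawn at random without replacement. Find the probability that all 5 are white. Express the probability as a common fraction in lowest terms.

88/2261

There are C(21,5) = 20349 possible selections.
Selections with all white: C(12,5) = 792.
Probability = 792/20349 = 88/2261.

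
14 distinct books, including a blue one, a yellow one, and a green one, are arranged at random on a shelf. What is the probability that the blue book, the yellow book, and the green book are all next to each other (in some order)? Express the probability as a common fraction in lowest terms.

3/91

There are 14! = 87178291200 arrangements.
Treat the three as one block: 12! placements × 3! orders within the block = 479001600·6 = 2874009600.
Probability = 2874009600/87178291200 = 3/91.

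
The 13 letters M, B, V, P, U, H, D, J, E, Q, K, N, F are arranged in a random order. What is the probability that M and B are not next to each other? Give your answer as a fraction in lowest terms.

There are 13! = 6227020800 arrangements.
Arrangements with M and B adjacent: 2·12! = 958003200.
So not adjacent: 6227020800 − 958003200 = 5269017600, probability 5269017600/6227020800 = 11/13.

11/13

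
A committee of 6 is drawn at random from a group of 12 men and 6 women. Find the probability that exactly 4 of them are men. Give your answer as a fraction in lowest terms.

The sample space is all 6-subsets of the 18: C(18,6) = 18564.
Selections with exactly 4 men: choose 4 of the 12 men and 2 of the 6 women, C(12,4)·C(6,2) = 495·15 = 7425.
Probability = 7425/18564 = 2475/6188.

2475/6188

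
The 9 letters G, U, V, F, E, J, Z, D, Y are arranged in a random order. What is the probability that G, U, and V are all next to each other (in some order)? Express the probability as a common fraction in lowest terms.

1/12

There are 9! = 362880 arrangements.
Treat the three as one block: 7! placements × 3! orders within the block = 5040·6 = 30240.
Probability = 30240/362880 = 1/12.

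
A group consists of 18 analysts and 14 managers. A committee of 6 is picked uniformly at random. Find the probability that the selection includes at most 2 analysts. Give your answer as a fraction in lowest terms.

Total selections: C(32,6) = 906192.
Favorable selections (at most 2 analysts): C(18,0)·C(14,6) + C(18,1)·C(14,5) + C(18,2)·C(14,4) = 3003 + 36036 + 153153 = 192192.
Probability = 192192/906192 = 572/2697.

572/2697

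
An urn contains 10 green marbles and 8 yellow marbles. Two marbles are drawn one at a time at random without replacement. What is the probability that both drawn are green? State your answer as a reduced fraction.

Multiply the conditional probabilities at each draw: 10/18 · 9/17 = 90/306 = 5/17.

5/17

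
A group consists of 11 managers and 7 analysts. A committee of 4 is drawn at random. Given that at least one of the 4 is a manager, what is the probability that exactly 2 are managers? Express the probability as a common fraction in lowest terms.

21/55

Work in counts. Selections with at least one manager: C(18,4) − C(7,4) = 3060 − 35 = 3025.
Of those, selections where exactly 2 are managers: C(11,2)·C(7,2) = 55·21 = 1155.
Conditional probability = 1155/3025 = 21/55.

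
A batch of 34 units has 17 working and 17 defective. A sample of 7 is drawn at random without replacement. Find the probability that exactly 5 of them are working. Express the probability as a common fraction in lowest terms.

1547/9889

There are C(34,7) = 5379616 ways to choose 7 from 34.
Selections with exactly 5 working: choose 5 of the 17 working and 2 of the 17 defective, C(17,5)·C(17,2) = 6188·136 = 841568.
Probability = 841568/5379616 = 1547/9889.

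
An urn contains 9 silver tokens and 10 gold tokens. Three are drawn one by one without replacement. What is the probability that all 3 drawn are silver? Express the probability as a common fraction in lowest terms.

28/323

Multiply the conditional probabilities at each draw: 9/19 · 8/18 · 7/17 = 504/5814 = 28/323.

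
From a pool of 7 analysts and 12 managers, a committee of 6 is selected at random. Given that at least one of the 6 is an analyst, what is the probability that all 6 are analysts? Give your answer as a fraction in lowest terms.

1/3744

Work in counts. Selections with at least one analyst: C(19,6) − C(12,6) = 27132 − 924 = 26208.
Of those, selections where all 6 are analysts: C(7,6) = 7.
Conditional probability = 7/26208 = 1/3744.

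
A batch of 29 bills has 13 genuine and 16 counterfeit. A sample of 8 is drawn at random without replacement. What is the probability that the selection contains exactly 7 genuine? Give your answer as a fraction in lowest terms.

64/10005

The sample space is all 8-subsets of the 29: C(29,8) = 4292145.
Selections with exactly 7 genuine: choose 7 of the 13 genuine and 1 of the 16 counterfeit, C(13,7)·C(16,1) = 1716·16 = 27456.
Probability = 27456/4292145 = 64/10005.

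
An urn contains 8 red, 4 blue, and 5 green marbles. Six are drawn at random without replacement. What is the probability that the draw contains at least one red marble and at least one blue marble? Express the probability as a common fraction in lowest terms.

1322/1547

There are C(17,6) = 12376 possible draws.
By inclusion-exclusion on the complements, draws missing all red or all blue: C(9,6) + C(13,6) − C(5,6) = 84 + 1716 − 0 = 1800.
So draws with at least one of each: 12376 − 1800 = 10576, probability 10576/12376 = 1322/1547.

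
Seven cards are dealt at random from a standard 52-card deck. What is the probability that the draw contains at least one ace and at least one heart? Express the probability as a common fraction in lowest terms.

53122231/133784560

There are C(52,7) = 133784560 possible draws.
By inclusion-exclusion on the complements, draws missing all aces or all hearts: C(48,7) + C(39,7) − C(36,7) = 73629072 + 15380937 − 8347680 = 80662329.
So draws with at least one of each: 133784560 − 80662329 = 53122231, probability 53122231/133784560.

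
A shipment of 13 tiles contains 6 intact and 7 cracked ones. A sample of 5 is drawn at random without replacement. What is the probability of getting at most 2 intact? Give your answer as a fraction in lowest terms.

Total selections: C(13,5) = 1287.
Favorable selections (at most 2 intact): C(6,0)·C(7,5) + C(6,1)·C(7,4) + C(6,2)·C(7,3) = 21 + 210 + 525 = 756.
Probability = 756/1287 = 84/143.

84/143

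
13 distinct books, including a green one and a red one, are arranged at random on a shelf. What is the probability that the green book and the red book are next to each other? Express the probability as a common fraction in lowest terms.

There are 13! = 6227020800 arrangements.
Treat the green book and the red book as a block: 12! arrangements of the blocks × 2 orders within the block = 2·479001600 = 958003200.
Probability = 958003200/6227020800 = 2/13.

2/13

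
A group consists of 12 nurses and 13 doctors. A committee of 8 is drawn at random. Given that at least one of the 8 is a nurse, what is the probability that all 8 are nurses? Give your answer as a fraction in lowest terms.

5/10912

Work in counts. Selections with at least one nurse: C(25,8) − C(13,8) = 1081575 − 1287 = 1080288.
Of those, selections where all 8 are nurses: C(12,8) = 495.
Conditional probability = 495/1080288 = 5/10912.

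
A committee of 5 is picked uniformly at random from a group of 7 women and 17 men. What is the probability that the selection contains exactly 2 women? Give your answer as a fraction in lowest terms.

Total number of selections: C(24,5) = 42504.
Selections with exactly 2 women: choose 2 of the 7 women and 3 of the 17 men, C(7,2)·C(17,3) = 21·680 = 14280.
Probability = 14280/42504 = 85/253.

85/253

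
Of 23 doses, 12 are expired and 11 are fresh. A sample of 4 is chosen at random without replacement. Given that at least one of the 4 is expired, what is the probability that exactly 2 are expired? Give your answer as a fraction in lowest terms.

66/155

Work in counts. Selections with at least one expired: C(23,4) − C(11,4) = 8855 − 330 = 8525.
Of those, selections where exactly 2 are expired: C(12,2)·C(11,2) = 66·55 = 3630.
Conditional probability = 3630/8525 = 66/155.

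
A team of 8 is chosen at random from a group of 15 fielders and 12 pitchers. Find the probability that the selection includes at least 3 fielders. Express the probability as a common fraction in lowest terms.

328/345

There are C(27,8) = 2220075 ways to choose the 8.
Count the complement (fewer than 3 fielders): C(15,0)·C(12,8) + C(15,1)·C(12,7) + C(15,2)·C(12,6) = 495 + 11880 + 97020 = 109395.
Probability = 1 − 109395/2220075 = 2110680/2220075 = 328/345.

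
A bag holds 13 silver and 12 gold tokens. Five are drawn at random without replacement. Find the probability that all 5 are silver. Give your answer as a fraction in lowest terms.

There are C(25,5) = 53130 possible selections.
Selections with all silver: C(13,5) = 1287.
Probability = 1287/53130 = 39/1610.

39/1610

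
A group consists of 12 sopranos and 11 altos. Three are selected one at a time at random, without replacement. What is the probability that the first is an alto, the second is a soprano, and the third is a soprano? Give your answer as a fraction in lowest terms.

22/161

Multiply the conditional probabilities at each draw: 11/23 · 12/22 · 11/21 = 1452/10626 = 22/161.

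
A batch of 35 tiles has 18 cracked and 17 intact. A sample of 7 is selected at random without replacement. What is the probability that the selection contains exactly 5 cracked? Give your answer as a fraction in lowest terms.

8568/49445

There are C(35,7) = 6724520 ways to choose 7 from 35.
Selections with exactly 5 cracked: choose 5 of the 18 cracked and 2 of the 17 intact, C(18,5)·C(17,2) = 8568·136 = 1165248.
Probability = 1165248/6724520 = 8568/49445.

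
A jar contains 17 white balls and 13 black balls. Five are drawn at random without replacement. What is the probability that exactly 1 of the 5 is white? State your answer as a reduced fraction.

935/10962

The sample space is all 5-subsets of the 30: C(30,5) = 142506.
Selections with exactly 1 white: choose 1 of the 17 white and 4 of the 13 black, C(17,1)·C(13,4) = 17·715 = 12155.
Probability = 12155/142506 = 935/10962.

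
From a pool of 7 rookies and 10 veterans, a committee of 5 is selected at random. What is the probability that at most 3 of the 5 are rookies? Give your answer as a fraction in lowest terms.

Total selections: C(17,5) = 6188.
Favorable selections (at most 3 rookies): C(7,0)·C(10,5) + C(7,1)·C(10,4) + C(7,2)·C(10,3) + C(7,3)·C(10,2) = 252 + 1470 + 2520 + 1575 = 5817.
Probability = 5817/6188 = 831/884.

831/884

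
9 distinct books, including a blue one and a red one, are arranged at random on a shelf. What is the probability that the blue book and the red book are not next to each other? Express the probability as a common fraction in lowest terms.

There are 9! = 362880 arrangements.
Arrangements with the blue book and the red book adjacent: 2·8! = 80640.
So not adjacent: 362880 − 80640 = 282240, probability 282240/362880 = 7/9.

7/9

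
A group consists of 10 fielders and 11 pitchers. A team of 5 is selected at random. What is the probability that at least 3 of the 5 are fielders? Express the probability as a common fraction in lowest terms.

1018/2261

Total selections: C(21,5) = 20349.
Favorable selections (at least 3 fielders): C(10,3)·C(11,2) + C(10,4)·C(11,1) + C(10,5)·C(11,0) = 6600 + 2310 + 252 = 9162.
Probability = 9162/20349 = 1018/2261.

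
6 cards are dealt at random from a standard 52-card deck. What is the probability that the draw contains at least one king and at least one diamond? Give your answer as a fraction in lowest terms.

6772177/20358520

There are C(52,6) = 20358520 possible draws.
By inclusion-exclusion on the complements, draws missing all kings or all diamonds: C(48,6) + C(39,6) − C(36,6) = 12271512 + 3262623 − 1947792 = 13586343.
So draws with at least one of each: 20358520 − 13586343 = 6772177, probability 6772177/20358520.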